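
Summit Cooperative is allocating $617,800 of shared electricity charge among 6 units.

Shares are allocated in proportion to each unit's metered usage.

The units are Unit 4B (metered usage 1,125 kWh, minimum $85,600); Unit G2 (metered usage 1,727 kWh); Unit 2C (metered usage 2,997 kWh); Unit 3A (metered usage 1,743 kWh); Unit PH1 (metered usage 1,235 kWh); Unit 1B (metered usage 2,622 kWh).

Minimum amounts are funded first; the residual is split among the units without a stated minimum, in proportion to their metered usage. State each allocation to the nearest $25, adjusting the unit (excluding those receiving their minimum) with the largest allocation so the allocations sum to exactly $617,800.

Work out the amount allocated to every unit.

Unit 4B: $85,600 · Unit G2: $89,025 · Unit 2C: $154,475 · Unit 3A: $89,850 · Unit PH1: $63,675 · Unit 1B: $135,175

Fund the minimums — Unit 4B $85,600. Residual $532,200.
Residual split over remaining metered usage 10,324: Unit G2 89,026.48 → $89,025; Unit 2C 154,494.71 → $154,500; Unit 3A 89,851.28 → $89,850; Unit PH1 63,663.99 → $63,675; Unit 1B 135,163.54 → $135,175.
Rounding difference −$25 applied to Unit 2C → $154,475.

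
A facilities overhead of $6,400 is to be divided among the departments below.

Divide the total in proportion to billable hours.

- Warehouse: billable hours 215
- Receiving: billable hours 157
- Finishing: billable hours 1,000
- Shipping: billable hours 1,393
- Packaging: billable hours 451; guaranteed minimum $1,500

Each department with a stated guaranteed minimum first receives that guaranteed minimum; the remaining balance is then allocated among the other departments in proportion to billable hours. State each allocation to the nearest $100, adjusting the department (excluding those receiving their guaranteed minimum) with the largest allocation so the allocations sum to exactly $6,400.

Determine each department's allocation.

Guaranteed amounts: Packaging $1,500. Residual $4,900.
Residual split over remaining billable hours 2,765: Warehouse 381.01 → $400; Receiving 278.23 → $300; Finishing 1,772.15 → $1,800; Shipping 2,468.61 → $2,500.
Rounding difference −$100 applied to Shipping → $2,400.

Warehouse: $400 | Receiving: $300 | Finishing: $1,800 | Shipping: $2,400 | Packaging: $1,500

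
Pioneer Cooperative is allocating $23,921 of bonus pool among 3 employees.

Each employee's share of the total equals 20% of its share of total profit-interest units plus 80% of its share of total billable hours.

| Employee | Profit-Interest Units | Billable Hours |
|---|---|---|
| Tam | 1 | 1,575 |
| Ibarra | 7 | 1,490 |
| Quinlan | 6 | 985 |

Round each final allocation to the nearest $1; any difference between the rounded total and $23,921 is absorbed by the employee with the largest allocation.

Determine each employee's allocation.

Profit-interest units total 14; billable hours total 4,050.
Blended shares (20% profit-interest units + 80% billable hours): Tam 0.3254; Ibarra 0.3943; Quinlan 0.2803.
Pro-rata amounts: Tam 7,783.82; Ibarra 9,432.55; Quinlan 6,704.63.
After rounding ($1): Tam $7,784; Ibarra $9,433; Quinlan $6,705. Sum = $23,922.
Difference $23,921 − $23,922 = −$1 applied to largest allocation (Ibarra): Ibarra becomes $9,432.

Tam: $7,784; Ibarra: $9,432; Quinlan: $6,705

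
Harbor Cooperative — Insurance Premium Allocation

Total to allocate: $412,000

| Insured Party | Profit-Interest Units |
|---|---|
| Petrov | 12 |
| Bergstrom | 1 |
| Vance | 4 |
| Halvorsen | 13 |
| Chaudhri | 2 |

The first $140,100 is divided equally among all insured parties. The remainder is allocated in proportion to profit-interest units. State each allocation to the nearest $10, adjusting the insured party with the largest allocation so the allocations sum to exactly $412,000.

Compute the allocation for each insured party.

Petrov: $129,980; Bergstrom: $36,520; Vance: $62,010; Halvorsen: $138,480; Chaudhri: $45,010

First tranche $140,100 split equally: $28,020 each.
Remainder $271,900 by profit-interest units (total 32): Petrov 101,962.50 → $101,960; Bergstrom 8,496.88 → $8,500; Vance 33,987.50 → $33,990; Halvorsen 110,459.38 → $110,460; Chaudhri 16,993.75 → $16,990.
Totals: Petrov $28,020 + $101,960 = $129,980; Bergstrom $28,020 + $8,500 = $36,520; Vance $28,020 + $33,990 = $62,010; Halvorsen $28,020 + $110,460 = $138,480; Chaudhri $28,020 + $16,990 = $45,010.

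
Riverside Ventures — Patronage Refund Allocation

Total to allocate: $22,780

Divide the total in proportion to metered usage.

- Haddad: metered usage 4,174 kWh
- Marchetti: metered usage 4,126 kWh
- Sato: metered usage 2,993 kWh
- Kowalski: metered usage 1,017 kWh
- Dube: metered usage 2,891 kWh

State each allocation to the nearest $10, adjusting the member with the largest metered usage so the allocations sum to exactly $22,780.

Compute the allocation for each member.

Haddad: $6,260 · Marchetti: $6,180 · Sato: $4,490 · Kowalski: $1,520 · Dube: $4,330

Combined metered usage = 4,174 + 4,126 + 2,993 + 1,017 + 2,891 = 15,201.
Pro-rata amounts: Haddad 6,255.10; Marchetti 6,183.16; Sato 4,485.27; Kowalski 1,524.06; Dube 4,332.41.
After rounding ($10): Haddad $6,260; Marchetti $6,180; Sato $4,490; Kowalski $1,520; Dube $4,330. Sum = $22,780.
Rounded total matches; no reconciliation needed.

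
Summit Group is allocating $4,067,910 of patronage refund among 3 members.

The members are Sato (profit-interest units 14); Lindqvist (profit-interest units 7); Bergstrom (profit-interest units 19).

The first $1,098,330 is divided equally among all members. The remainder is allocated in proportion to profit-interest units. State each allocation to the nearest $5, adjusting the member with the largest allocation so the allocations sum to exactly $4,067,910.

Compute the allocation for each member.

First tranche $1,098,330 split equally: $366,110 each.
Remainder $2,969,580 by profit-interest units (total 40): Sato 1,039,353.00 → $1,039,355; Lindqvist 519,676.50 → $519,675; Bergstrom 1,410,550.50 → $1,410,550.
Totals: Sato $366,110 + $1,039,355 = $1,405,465; Lindqvist $366,110 + $519,675 = $885,785; Bergstrom $366,110 + $1,410,550 = $1,776,660.

Sato: $1,405,465 · Lindqvist: $885,785 · Bergstrom: $1,776,660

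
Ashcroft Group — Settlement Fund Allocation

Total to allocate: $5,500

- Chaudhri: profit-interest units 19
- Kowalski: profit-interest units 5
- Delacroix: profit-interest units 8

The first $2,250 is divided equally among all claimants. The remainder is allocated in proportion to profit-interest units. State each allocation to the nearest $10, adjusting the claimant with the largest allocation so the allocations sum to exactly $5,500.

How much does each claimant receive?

$2,250 shared equally gives $750 per claimant.
Remainder $3,250 by profit-interest units (total 32): Chaudhri 1,929.69 → $1,930; Kowalski 507.81 → $510; Delacroix 812.50 → $810.
Totals: Chaudhri $750 + $1,930 = $2,680; Kowalski $750 + $510 = $1,260; Delacroix $750 + $810 = $1,560.

Chaudhri: $2,680 · Kowalski: $1,260 · Delacroix: $1,560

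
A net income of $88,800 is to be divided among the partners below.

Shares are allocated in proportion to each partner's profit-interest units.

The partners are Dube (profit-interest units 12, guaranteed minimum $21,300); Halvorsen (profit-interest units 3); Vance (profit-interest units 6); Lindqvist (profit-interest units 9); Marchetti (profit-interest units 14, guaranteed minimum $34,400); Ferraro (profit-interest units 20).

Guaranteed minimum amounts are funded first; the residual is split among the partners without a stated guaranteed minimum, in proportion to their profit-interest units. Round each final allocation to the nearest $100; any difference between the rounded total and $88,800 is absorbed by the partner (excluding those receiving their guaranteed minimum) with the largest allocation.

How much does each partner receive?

Minimums first: Dube $21,300; Marchetti $34,400. Balance $33,100.
Balance split over remaining profit-interest units 38: Halvorsen 2,613.16 → $2,600; Vance 5,226.32 → $5,200; Lindqvist 7,839.47 → $7,800; Ferraro 17,421.05 → $17,400.
Rounding difference +$100 applied to Ferraro → $17,500.

Dube: $21,300 | Halvorsen: $2,600 | Vance: $5,200 | Lindqvist: $7,800 | Marchetti: $34,400 | Ferraro: $17,500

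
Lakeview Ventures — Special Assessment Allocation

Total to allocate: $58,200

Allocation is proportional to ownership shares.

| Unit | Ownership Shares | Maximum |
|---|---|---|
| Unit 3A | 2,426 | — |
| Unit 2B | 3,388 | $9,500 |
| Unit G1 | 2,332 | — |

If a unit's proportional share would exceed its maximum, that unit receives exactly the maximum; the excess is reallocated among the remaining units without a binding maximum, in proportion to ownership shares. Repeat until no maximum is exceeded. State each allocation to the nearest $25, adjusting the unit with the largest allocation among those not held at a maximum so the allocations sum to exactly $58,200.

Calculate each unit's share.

Combined ownership shares = 8,146.
Proportional shares (ignoring caps): Unit 3A 17,332.83; Unit 2B 24,205.94; Unit G1 16,661.23.
Cap binds for Unit 2B ($9,500); balance $48,700 reallocated over remaining ownership shares 4,758.
Redistributed shares: Unit 3A 24,831.06 → $24,825; Unit G1 23,868.94 → $23,875.

Unit 3A: $24,825 | Unit 2B: $9,500 | Unit G1: $23,875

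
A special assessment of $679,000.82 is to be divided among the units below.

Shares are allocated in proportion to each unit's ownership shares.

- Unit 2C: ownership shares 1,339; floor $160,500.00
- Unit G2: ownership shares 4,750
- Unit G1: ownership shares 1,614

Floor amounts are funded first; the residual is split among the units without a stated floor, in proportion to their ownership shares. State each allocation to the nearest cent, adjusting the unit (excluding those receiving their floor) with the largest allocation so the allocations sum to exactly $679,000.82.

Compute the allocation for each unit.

Unit 2C: $160,500.00 | Unit G2: $387,001.71 | Unit G1: $131,499.11

Guaranteed amounts: Unit 2C $160,500.00. Remaining pool $518,500.82.
Remaining pool split over remaining ownership shares 6,364: Unit G2 387,001.7120 → $387,001.71; Unit G1 131,499.1080 → $131,499.11.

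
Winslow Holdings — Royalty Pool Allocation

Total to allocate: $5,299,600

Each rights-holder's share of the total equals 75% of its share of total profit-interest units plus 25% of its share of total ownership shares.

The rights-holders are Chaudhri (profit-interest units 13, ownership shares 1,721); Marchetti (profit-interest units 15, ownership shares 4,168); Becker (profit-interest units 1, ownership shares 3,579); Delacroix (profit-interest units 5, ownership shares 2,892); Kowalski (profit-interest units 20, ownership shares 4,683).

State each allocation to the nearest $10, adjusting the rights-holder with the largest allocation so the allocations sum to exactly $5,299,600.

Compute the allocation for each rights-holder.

Chaudhri: $1,090,660; Marchetti: $1,428,100; Becker: $351,830; Delacroix: $592,850; Kowalski: $1,836,160

Profit-interest units total 54; ownership shares total 17,043.
Blended shares (75% profit-interest units + 25% ownership shares): Chaudhri 0.2058; Marchetti 0.2695; Becker 0.0664; Delacroix 0.1119; Kowalski 0.3465.
Unrounded shares: Chaudhri 1,090,660.46; Marchetti 1,428,098.07; Becker 351,832.22; Delacroix 592,847.99; Kowalski 1,836,161.26.
After rounding ($10): Chaudhri $1,090,660; Marchetti $1,428,100; Becker $351,830; Delacroix $592,850; Kowalski $1,836,160. Sum = $5,299,600.
Sum already equals the total — no adjustment.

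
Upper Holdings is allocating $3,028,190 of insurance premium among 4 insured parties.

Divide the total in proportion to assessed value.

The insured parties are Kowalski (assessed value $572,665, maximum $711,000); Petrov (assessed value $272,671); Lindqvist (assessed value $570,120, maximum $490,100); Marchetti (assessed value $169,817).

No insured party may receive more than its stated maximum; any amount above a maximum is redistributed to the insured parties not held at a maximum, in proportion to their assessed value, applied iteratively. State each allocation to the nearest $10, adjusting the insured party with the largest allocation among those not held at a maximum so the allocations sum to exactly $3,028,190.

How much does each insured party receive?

Total assessed value = 1,585,273.
Unconstrained shares: Kowalski 1,093,905.23; Petrov 520,856.40; Lindqvist 1,089,043.77; Marchetti 324,384.60.
Capped: Kowalski ($711,000), Lindqvist ($490,100); residual $1,827,090 reallocated over remaining assessed value 442,488.
Remaining shares: Petrov 1,125,893.71 → $1,125,890; Marchetti 701,196.29 → $701,200.

Kowalski: $711,000; Petrov: $1,125,890; Lindqvist: $490,100; Marchetti: $701,200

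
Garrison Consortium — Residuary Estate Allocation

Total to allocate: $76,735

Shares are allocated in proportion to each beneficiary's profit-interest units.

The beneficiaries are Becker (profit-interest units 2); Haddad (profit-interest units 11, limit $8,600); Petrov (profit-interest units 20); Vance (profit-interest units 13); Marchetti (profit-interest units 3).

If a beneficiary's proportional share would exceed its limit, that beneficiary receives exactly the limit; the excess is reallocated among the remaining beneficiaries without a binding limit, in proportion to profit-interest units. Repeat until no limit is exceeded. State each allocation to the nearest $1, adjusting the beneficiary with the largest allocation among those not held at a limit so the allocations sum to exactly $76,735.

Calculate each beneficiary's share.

Total profit-interest units = 49.
Proportional shares (ignoring caps): Becker 3,132.04; Haddad 17,226.22; Petrov 31,320.41; Vance 20,358.27; Marchetti 4,698.06.
Held at cap: Haddad ($8,600); balance $68,135 reallocated over remaining profit-interest units 38.
Shares after redistribution: Becker 3,586.05 → $3,586; Petrov 35,860.53 → $35,861; Vance 23,309.34 → $23,309; Marchetti 5,379.08 → $5,379.

Becker: $3,586; Haddad: $8,600; Petrov: $35,861; Vance: $23,309; Marchetti: $5,379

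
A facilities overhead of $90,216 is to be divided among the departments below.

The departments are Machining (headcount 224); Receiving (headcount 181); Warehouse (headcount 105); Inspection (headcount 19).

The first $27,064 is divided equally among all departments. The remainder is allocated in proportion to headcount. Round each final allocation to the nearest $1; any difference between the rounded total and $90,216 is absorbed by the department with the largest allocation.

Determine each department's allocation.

$27,064 shared equally gives $6,766 per department.
Remainder $63,152 by headcount (total 529): Machining 26,741.11 → $26,741; Receiving 21,607.77 → $21,608; Warehouse 12,534.90 → $12,535; Inspection 2,268.22 → $2,268.
Totals: Machining $6,766 + $26,741 = $33,507; Receiving $6,766 + $21,608 = $28,374; Warehouse $6,766 + $12,535 = $19,301; Inspection $6,766 + $2,268 = $9,034.

Machining: $33,507 | Receiving: $28,374 | Warehouse: $19,301 | Inspection: $9,034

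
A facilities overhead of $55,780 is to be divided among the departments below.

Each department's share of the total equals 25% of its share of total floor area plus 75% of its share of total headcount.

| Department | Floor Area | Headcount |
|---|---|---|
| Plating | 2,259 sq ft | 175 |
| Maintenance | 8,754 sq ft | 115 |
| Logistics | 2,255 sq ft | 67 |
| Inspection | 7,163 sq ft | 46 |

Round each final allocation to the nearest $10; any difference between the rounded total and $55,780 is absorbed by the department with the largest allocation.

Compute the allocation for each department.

Plating: $19,720 | Maintenance: $17,910 | Logistics: $8,490 | Inspection: $9,660

Totals — floor area 20,431, headcount 403.
Blended shares (25% floor area + 75% headcount): Plating 0.3533; Maintenance 0.3211; Logistics 0.1523; Inspection 0.1733.
Unrounded shares: Plating 19,708.42; Maintenance 17,912.99; Logistics 8,494.33; Inspection 9,664.25.
At nearest $10: Plating $19,710; Maintenance $17,910; Logistics $8,490; Inspection $9,660. Sum = $55,770.
Difference $55,780 − $55,770 = +$10 applied to largest allocation (Plating): Plating becomes $19,720.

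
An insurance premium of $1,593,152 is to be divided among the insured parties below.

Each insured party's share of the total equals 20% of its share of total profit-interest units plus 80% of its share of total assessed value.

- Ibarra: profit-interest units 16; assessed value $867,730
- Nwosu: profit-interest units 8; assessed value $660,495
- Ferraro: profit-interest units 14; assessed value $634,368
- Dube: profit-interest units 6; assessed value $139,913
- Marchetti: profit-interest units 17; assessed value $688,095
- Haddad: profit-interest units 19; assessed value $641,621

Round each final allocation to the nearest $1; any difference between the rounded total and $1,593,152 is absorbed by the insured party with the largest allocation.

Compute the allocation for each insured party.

Ibarra: $368,206 | Nwosu: $263,626 | Ferraro: $278,356 | Dube: $72,992 | Marchetti: $309,157 | Haddad: $300,815

Profit-interest units total 80; assessed value total 3,632,222.
Combined weights (20% profit-interest units + 80% assessed value): Ibarra 0.2311; Nwosu 0.1655; Ferraro 0.1747; Dube 0.0458; Marchetti 0.1941; Haddad 0.1888.
Pro-rata amounts: Ibarra 368,206.54; Nwosu 263,626.17; Ferraro 278,355.67; Dube 72,991.78; Marchetti 309,156.74; Haddad 300,815.10.
At nearest $1: Ibarra $368,207; Nwosu $263,626; Ferraro $278,356; Dube $72,992; Marchetti $309,157; Haddad $300,815. Sum = $1,593,153.
Difference $1,593,152 − $1,593,153 = −$1 applied to largest allocation (Ibarra): Ibarra becomes $368,206.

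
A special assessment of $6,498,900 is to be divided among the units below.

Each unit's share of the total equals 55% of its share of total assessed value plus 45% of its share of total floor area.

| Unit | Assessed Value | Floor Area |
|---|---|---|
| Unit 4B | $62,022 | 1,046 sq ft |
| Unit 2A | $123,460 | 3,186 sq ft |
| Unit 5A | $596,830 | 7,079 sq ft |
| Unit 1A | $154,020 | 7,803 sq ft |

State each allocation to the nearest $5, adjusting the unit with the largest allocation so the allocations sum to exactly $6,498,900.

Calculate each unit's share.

Totals — assessed value 936,332, floor area 19,114.
Combined weights (55% assessed value + 45% floor area): Unit 4B 0.0611; Unit 2A 0.1475; Unit 5A 0.5172; Unit 1A 0.2742.
Pro-rata amounts: Unit 4B 396,806.96; Unit 2A 958,770.14; Unit 5A 3,361,475.45; Unit 1A 1,781,847.45.
Rounded to nearest $5: Unit 4B $396,805; Unit 2A $958,770; Unit 5A $3,361,475; Unit 1A $1,781,845. Sum = $6,498,895.
Difference $6,498,900 − $6,498,895 = +$5 applied to largest allocation (Unit 5A): Unit 5A becomes $3,361,480.

Unit 4B: $396,805 · Unit 2A: $958,770 · Unit 5A: $3,361,480 · Unit 1A: $1,781,845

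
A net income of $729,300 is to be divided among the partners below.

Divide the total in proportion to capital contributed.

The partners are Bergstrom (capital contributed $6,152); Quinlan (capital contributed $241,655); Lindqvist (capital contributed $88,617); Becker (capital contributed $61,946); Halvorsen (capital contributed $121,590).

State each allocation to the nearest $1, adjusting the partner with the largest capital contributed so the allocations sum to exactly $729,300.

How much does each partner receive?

Sum of capital contributed: 6,152 + 241,655 + 88,617 + 61,946 + 121,590 = 519,960.
Pro-rata amounts: Bergstrom 8,628.84; Quinlan 338,947.21; Lindqvist 124,294.90; Becker 86,885.95; Halvorsen 170,543.09.
Rounded to nearest $1: Bergstrom $8,629; Quinlan $338,947; Lindqvist $124,295; Becker $86,886; Halvorsen $170,543. Sum = $729,300.
Rounded total matches; no reconciliation needed.

Bergstrom: $8,629 · Quinlan: $338,947 · Lindqvist: $124,295 · Becker: $86,886 · Halvorsen: $170,543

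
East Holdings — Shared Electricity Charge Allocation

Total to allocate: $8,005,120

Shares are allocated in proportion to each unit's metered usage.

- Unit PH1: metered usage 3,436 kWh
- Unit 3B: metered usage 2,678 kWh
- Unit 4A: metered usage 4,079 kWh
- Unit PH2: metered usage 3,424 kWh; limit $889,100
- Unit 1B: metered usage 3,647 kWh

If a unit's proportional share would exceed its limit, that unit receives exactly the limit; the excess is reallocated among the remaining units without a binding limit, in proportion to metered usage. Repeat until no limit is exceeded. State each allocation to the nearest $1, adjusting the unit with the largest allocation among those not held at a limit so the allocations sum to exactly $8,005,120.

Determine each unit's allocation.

Metered usage total: 17,264.
Proportional shares (ignoring caps): Unit PH1 1,593,234.03; Unit 3B 1,241,758.07; Unit 4A 1,891,385.80; Unit PH2 1,587,669.77; Unit 1B 1,691,072.33.
Held at cap: Unit PH2 ($889,100); balance $7,116,020 reallocated over remaining metered usage 13,840.
Shares after redistribution: Unit PH1 1,766,665.08 → $1,766,665; Unit 3B 1,376,929.30 → $1,376,929; Unit 4A 2,097,272.08 → $2,097,272; Unit 1B 1,875,153.54 → $1,875,154.

Unit PH1: $1,766,665 | Unit 3B: $1,376,929 | Unit 4A: $2,097,272 | Unit PH2: $889,100 | Unit 1B: $1,875,154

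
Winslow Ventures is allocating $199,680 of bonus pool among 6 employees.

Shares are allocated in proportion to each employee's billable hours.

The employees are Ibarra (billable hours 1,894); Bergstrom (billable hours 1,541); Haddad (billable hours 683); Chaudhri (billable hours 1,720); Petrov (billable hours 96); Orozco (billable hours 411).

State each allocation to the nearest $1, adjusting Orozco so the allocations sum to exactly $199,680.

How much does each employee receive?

Sum of billable hours: 6,345.
Unrounded shares: Ibarra 1,894/6,345 × $199,680 = 59,605.03; Bergstrom 1,541/6,345 × $199,680 = 48,495.96; Haddad 683/6,345 × $199,680 = 21,494.32; Chaudhri 1,720/6,345 × $199,680 = 54,129.17; Petrov 96/6,345 × $199,680 = 3,021.16; Orozco 411/6,345 × $199,680 = 12,934.35.
Rounded to nearest $1: Ibarra $59,605; Bergstrom $48,496; Haddad $21,494; Chaudhri $54,129; Petrov $3,021; Orozco $12,934. Sum = $199,679.
Difference $199,680 − $199,679 = +$1 applied to Orozco: Orozco becomes $12,935.

Ibarra: $59,605; Bergstrom: $48,496; Haddad: $21,494; Chaudhri: $54,129; Petrov: $3,021; Orozco: $12,935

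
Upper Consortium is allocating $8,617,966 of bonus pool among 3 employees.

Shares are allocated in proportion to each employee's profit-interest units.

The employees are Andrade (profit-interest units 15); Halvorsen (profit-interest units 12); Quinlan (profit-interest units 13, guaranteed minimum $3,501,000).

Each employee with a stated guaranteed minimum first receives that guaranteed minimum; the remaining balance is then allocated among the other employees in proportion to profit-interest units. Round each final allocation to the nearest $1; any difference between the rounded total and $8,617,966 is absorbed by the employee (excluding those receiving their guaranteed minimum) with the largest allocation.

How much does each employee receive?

Guaranteed amounts: Quinlan $3,501,000. Balance $5,116,966.
Balance split over remaining profit-interest units 27: Andrade 2,842,758.89 → $2,842,759; Halvorsen 2,274,207.11 → $2,274,207.

Andrade: $2,842,759; Halvorsen: $2,274,207; Quinlan: $3,501,000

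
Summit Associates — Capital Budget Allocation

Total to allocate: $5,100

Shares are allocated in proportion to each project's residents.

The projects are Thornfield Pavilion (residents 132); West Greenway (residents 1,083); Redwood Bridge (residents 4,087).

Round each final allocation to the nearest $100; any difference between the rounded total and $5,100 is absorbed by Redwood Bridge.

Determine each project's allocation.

Combined residents = 5,302.
Pro-rata amounts: Thornfield Pavilion 132/5,302 × $5,100 = 126.97; West Greenway 1,083/5,302 × $5,100 = 1,041.74; Redwood Bridge 4,087/5,302 × $5,100 = 3,931.29.
At nearest $100: Thornfield Pavilion $100; West Greenway $1,000; Redwood Bridge $3,900. Sum = $5,000.
Difference $5,100 − $5,000 = +$100 applied to Redwood Bridge: Redwood Bridge becomes $4,000.

Thornfield Pavilion: $100 | West Greenway: $1,000 | Redwood Bridge: $4,000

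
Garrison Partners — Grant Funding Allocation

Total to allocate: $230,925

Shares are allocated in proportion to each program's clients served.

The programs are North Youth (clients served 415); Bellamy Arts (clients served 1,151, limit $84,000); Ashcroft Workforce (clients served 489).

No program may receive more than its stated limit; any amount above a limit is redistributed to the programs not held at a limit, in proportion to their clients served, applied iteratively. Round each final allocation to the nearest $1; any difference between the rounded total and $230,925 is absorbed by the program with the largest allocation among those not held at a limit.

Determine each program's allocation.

North Youth: $67,449 | Bellamy Arts: $84,000 | Ashcroft Workforce: $79,476

Sum of clients served: 2,055.
Proportional shares (ignoring caps): North Youth 46,634.49; Bellamy Arts 129,340.47; Ashcroft Workforce 54,950.04.
Held at cap: Bellamy Arts ($84,000); residual $146,925 reallocated over remaining clients served 904.
Remaining shares: North Youth 67,448.98 → $67,449; Ashcroft Workforce 79,476.02 → $79,476.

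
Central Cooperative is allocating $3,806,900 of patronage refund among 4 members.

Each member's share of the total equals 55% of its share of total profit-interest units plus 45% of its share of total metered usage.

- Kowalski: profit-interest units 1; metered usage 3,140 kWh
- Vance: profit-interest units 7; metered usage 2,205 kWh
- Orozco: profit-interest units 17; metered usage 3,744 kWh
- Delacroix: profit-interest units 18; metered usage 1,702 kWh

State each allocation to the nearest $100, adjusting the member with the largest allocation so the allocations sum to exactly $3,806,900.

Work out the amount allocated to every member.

Profit-interest units total 43; metered usage total 10,791.
Composite weights (55% profit-interest units + 45% metered usage): Kowalski 0.1437; Vance 0.1815; Orozco 0.3736; Delacroix 0.3012.
Unrounded shares: Kowalski 547,177.73; Vance 690,901.00; Orozco 1,422,151.13; Delacroix 1,146,670.15.
At nearest $100: Kowalski $547,200; Vance $690,900; Orozco $1,422,200; Delacroix $1,146,700. Sum = $3,807,000.
Difference $3,806,900 − $3,807,000 = −$100 applied to largest allocation (Orozco): Orozco becomes $1,422,100.

Kowalski: $547,200; Vance: $690,900; Orozco: $1,422,100; Delacroix: $1,146,700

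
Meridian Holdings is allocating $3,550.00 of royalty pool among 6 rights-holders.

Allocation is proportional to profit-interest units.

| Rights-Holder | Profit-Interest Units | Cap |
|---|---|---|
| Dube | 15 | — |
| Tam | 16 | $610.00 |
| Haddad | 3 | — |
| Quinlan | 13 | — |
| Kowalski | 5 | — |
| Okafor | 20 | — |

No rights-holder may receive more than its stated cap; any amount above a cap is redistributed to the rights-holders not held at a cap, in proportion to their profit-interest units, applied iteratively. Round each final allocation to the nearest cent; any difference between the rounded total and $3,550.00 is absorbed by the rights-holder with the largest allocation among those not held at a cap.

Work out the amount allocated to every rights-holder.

Dube: $787.50; Tam: $610.00; Haddad: $157.50; Quinlan: $682.50; Kowalski: $262.50; Okafor: $1,050.00

Combined profit-interest units = 72.
Unconstrained shares: Dube 739.5833; Tam 788.8889; Haddad 147.9167; Quinlan 640.9722; Kowalski 246.5278; Okafor 986.1111.
Held at cap: Tam ($610.00); remaining pool $2,940.00 reallocated over remaining profit-interest units 56.
Redistributed shares: Dube 787.5000 → $787.50; Haddad 157.5000 → $157.50; Quinlan 682.5000 → $682.50; Kowalski 262.5000 → $262.50; Okafor 1,050.0000 → $1,050.00.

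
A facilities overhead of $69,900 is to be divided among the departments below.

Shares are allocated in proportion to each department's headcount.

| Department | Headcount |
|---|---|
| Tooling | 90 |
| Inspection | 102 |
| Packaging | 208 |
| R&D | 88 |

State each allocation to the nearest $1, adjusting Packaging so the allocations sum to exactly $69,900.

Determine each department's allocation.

Tooling: $12,891; Inspection: $14,610; Packaging: $29,794; R&D: $12,605

Headcount total: 488.
Unrounded shares: Tooling 90/488 × $69,900 = 12,891.39; Inspection 102/488 × $69,900 = 14,610.25; Packaging 208/488 × $69,900 = 29,793.44; R&D 88/488 × $69,900 = 12,604.92.
Rounded to nearest $1: Tooling $12,891; Inspection $14,610; Packaging $29,793; R&D $12,605. Sum = $69,899.
Difference $69,900 − $69,899 = +$1 applied to Packaging: Packaging becomes $29,794.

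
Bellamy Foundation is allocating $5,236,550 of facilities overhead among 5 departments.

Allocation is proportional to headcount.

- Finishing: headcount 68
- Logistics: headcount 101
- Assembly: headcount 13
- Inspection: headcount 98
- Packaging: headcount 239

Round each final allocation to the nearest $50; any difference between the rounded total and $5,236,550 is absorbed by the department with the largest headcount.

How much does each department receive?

Finishing: $686,100 | Logistics: $1,019,050 | Assembly: $131,150 | Inspection: $988,800 | Packaging: $2,411,450

Combined headcount = 68 + 101 + 13 + 98 + 239 = 519.
Unrounded shares: Finishing 686,099.04; Logistics 1,019,058.86; Assembly 131,165.99; Inspection 988,789.79; Packaging 2,411,436.32.
At nearest $50: Finishing $686,100; Logistics $1,019,050; Assembly $131,150; Inspection $988,800; Packaging $2,411,450. Sum = $5,236,550.
No rounding difference to absorb.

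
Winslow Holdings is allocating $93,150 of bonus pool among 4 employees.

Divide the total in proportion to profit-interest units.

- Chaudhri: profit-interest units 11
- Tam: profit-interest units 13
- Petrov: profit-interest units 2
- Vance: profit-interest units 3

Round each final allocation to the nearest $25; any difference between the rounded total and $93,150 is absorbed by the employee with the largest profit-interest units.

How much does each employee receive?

Chaudhri: $35,325 | Tam: $41,775 | Petrov: $6,425 | Vance: $9,625

Total profit-interest units = 29.
Proportional shares: Chaudhri 11/29 × $93,150 = 35,332.76; Tam 13/29 × $93,150 = 41,756.90; Petrov 2/29 × $93,150 = 6,424.14; Vance 3/29 × $93,150 = 9,636.21.
At nearest $25: Chaudhri $35,325; Tam $41,750; Petrov $6,425; Vance $9,625. Sum = $93,125.
Difference $93,150 − $93,125 = +$25 applied to largest profit-interest units (Tam): Tam becomes $41,775.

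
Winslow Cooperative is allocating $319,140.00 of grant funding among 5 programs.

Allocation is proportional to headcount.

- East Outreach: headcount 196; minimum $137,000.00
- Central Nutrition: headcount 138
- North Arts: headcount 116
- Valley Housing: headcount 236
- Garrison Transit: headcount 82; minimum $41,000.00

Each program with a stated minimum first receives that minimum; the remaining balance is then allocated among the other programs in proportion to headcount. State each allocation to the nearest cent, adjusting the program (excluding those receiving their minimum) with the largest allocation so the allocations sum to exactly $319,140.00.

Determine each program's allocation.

Guaranteed amounts: East Outreach $137,000.00; Garrison Transit $41,000.00. Residual $141,140.00.
Residual split over remaining headcount 490: Central Nutrition 39,749.6327 → $39,749.63; North Arts 33,412.7347 → $33,412.73; Valley Housing 67,977.6327 → $67,977.63.
Rounding difference +$0.01 applied to Valley Housing → $67,977.64.

East Outreach: $137,000.00 · Central Nutrition: $39,749.63 · North Arts: $33,412.73 · Valley Housing: $67,977.64 · Garrison Transit: $41,000.00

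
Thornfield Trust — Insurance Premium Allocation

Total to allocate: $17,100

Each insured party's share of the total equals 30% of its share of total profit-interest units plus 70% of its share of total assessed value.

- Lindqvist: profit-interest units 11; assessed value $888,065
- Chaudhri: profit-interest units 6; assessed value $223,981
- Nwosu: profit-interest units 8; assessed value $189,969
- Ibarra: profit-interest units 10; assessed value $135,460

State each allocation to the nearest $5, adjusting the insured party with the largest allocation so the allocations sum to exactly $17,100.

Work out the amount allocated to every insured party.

Totals — profit-interest units 35, assessed value 1,437,475.
Combined weights (30% profit-interest units + 70% assessed value): Lindqvist 0.5267; Chaudhri 0.1605; Nwosu 0.1611; Ibarra 0.1517.
Unrounded shares: Lindqvist 9,007.29; Chaudhri 2,744.54; Nwosu 2,754.46; Ibarra 2,593.70.
Rounded to nearest $5: Lindqvist $9,005; Chaudhri $2,745; Nwosu $2,755; Ibarra $2,595. Sum = $17,100.
Sum already equals the total — no adjustment.

Lindqvist: $9,005 · Chaudhri: $2,745 · Nwosu: $2,755 · Ibarra: $2,595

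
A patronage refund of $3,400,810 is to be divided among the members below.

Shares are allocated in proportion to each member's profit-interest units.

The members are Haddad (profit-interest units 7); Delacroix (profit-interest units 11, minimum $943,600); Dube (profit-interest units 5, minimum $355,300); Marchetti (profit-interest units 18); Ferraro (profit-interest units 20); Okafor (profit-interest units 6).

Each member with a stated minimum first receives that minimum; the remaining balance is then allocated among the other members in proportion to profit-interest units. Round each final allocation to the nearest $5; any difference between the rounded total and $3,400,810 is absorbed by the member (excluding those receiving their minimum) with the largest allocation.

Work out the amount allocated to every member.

Haddad: $288,495 · Delacroix: $943,600 · Dube: $355,300 · Marchetti: $741,850 · Ferraro: $824,280 · Okafor: $247,285

Fund the minimums — Delacroix $943,600; Dube $355,300. Balance $2,101,910.
Balance split over remaining profit-interest units 51: Haddad 288,497.45 → $288,495; Marchetti 741,850.59 → $741,850; Ferraro 824,278.43 → $824,280; Okafor 247,283.53 → $247,285.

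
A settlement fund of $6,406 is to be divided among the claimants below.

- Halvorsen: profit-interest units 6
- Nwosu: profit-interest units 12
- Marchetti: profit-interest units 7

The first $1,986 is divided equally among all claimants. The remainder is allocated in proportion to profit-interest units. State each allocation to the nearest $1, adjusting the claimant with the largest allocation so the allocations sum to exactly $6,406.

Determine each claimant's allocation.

First tranche $1,986 split equally: $662 each.
Remainder $4,420 by profit-interest units (total 25): Halvorsen 1,060.80 → $1,061; Nwosu 2,121.60 → $2,122; Marchetti 1,237.60 → $1,238.
Rounding difference −$1 on remainder applied to Nwosu.
Totals: Halvorsen $662 + $1,061 = $1,723; Nwosu $662 + $2,121 = $2,783; Marchetti $662 + $1,238 = $1,900.

Halvorsen: $1,723 | Nwosu: $2,783 | Marchetti: $1,900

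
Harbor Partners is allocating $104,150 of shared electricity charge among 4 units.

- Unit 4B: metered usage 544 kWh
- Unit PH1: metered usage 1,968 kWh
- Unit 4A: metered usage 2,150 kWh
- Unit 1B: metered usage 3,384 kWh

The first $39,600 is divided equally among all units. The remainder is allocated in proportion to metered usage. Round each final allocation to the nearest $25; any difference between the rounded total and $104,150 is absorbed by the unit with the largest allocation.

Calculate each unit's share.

Unit 4B: $14,275 · Unit PH1: $25,700 · Unit 4A: $27,150 · Unit 1B: $37,025

$39,600 shared equally gives $9,900 per unit.
Remainder $64,550 by metered usage (total 8,046): Unit 4B 4,364.31 → $4,375; Unit PH1 15,788.52 → $15,800; Unit 4A 17,248.63 → $17,250; Unit 1B 27,148.55 → $27,150.
Rounding difference −$25 on remainder applied to Unit 1B.
Totals: Unit 4B $9,900 + $4,375 = $14,275; Unit PH1 $9,900 + $15,800 = $25,700; Unit 4A $9,900 + $17,250 = $27,150; Unit 1B $9,900 + $27,125 = $37,025.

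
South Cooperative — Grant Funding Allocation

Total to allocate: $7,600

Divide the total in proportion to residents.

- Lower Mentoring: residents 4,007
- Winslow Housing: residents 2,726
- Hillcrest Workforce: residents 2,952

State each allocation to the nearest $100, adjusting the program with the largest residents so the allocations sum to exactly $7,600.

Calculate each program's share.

Lower Mentoring: $3,200 · Winslow Housing: $2,100 · Hillcrest Workforce: $2,300

Total residents = 4,007 + 2,726 + 2,952 = 9,685.
Pro-rata amounts: Lower Mentoring 3,144.37; Winslow Housing 2,139.14; Hillcrest Workforce 2,316.49.
After rounding ($100): Lower Mentoring $3,100; Winslow Housing $2,100; Hillcrest Workforce $2,300. Sum = $7,500.
Difference $7,600 − $7,500 = +$100 applied to largest residents (Lower Mentoring): Lower Mentoring becomes $3,200.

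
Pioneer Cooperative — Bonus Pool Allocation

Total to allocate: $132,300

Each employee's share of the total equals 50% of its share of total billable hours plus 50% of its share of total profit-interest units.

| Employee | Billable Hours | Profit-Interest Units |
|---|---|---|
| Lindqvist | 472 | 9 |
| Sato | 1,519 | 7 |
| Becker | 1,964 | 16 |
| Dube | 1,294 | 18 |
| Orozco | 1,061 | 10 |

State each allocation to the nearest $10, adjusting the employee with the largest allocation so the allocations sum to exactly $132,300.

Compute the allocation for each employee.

Lindqvist: $14,870 | Sato: $23,640 | Becker: $38,230 | Dube: $33,410 | Orozco: $22,150

Totals — billable hours 6,310, profit-interest units 60.
Composite weights (50% billable hours + 50% profit-interest units): Lindqvist 0.1124; Sato 0.1787; Becker 0.2890; Dube 0.2525; Orozco 0.1674.
Pro-rata amounts: Lindqvist 14,870.65; Sato 23,641.72; Becker 38,229.32; Dube 33,410.47; Orozco 22,147.84.
Rounded to nearest $10: Lindqvist $14,870; Sato $23,640; Becker $38,230; Dube $33,410; Orozco $22,150. Sum = $132,300.
Sum already equals the total — no adjustment.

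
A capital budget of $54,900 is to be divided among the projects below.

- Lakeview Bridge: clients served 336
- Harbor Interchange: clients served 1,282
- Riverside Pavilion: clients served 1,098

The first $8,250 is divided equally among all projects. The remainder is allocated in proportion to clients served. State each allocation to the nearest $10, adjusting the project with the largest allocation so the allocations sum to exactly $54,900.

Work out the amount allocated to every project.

First tranche $8,250 split equally: $2,750 each.
Remainder $46,650 by clients served (total 2,716): Lakeview Bridge 5,771.13 → $5,770; Harbor Interchange 22,019.62 → $22,020; Riverside Pavilion 18,859.24 → $18,860.
Totals: Lakeview Bridge $2,750 + $5,770 = $8,520; Harbor Interchange $2,750 + $22,020 = $24,770; Riverside Pavilion $2,750 + $18,860 = $21,610.

Lakeview Bridge: $8,520; Harbor Interchange: $24,770; Riverside Pavilion: $21,610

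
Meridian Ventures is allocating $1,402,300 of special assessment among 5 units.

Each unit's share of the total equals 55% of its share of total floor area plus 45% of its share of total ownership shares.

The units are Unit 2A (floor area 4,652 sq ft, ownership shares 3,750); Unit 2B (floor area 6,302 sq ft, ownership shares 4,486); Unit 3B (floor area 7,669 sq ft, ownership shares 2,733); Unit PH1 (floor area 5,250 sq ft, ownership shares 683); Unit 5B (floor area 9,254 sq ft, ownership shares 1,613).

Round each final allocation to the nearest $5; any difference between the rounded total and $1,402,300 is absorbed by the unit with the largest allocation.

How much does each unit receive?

Totals — floor area 33,127, ownership shares 13,265.
Blended shares (55% floor area + 45% ownership shares): Unit 2A 0.2045; Unit 2B 0.2568; Unit 3B 0.2200; Unit PH1 0.1103; Unit 5B 0.2084.
Raw shares: Unit 2A 286,701.03; Unit 2B 360,129.01; Unit 3B 308,562.88; Unit PH1 154,722.13; Unit 5B 292,184.95.
At nearest $5: Unit 2A $286,700; Unit 2B $360,130; Unit 3B $308,565; Unit PH1 $154,720; Unit 5B $292,185. Sum = $1,402,300.
Rounded total matches; no reconciliation needed.

Unit 2A: $286,700 | Unit 2B: $360,130 | Unit 3B: $308,565 | Unit PH1: $154,720 | Unit 5B: $292,185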